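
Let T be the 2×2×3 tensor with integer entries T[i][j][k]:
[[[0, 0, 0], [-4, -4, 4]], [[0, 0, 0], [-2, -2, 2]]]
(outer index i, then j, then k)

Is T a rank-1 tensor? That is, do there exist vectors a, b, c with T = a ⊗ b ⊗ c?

The mode-1 fibre T[:,1,0] = [-4, -2] gives a = (2, 1) (primitive direction); the mode-2 fibre T[0,:,0] = [0, -4] gives b = (0, 1); then c[k] = T[0,1,k] / (a[0]·b[1]) = [-4, -4, 4] / 2 = (-2, -2, 2).
Expanding (2, 1) ⊗ (0, 1) ⊗ (-2, -2, 2) reproduces all 12 entries of T, so T = (2, 1) ⊗ (0, 1) ⊗ (-2, -2, 2) and rank(T) ≤ 1.
Equivalently every frontal slice T[:,:,k] is c[k] times the rank-1 matrix (2, 1) ⊗ (0, 1). So T has rank 1 (it is nonzero).

Yes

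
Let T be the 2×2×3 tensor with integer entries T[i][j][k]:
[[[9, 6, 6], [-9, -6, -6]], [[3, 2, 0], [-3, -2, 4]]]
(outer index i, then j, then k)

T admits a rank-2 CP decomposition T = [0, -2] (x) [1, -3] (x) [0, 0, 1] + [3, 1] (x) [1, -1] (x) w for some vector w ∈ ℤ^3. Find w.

w = [3, 2, 2]

Subtract the known terms from T to get the rank-1 residual R = [3, 1] (x) [1, -1] (x) w, so R[i,j,k] = a[i]·b[j]·w[k]. Pick indices with nonzero a[0]·b[0] = (3)·(1) = 3. Only the fibre through (0,0,·) is needed: R[0,0,:] = T[0,0,:] − Σₗ aₗ[0]bₗ[0]cₗ = [9, 6, 6] − (0)·(1)·[0, 0, 1] = [9, 6, 6]. Then w[k] = R[0,0,k] / 3 for each k, giving w = [9, 6, 6] / 3 = [3, 2, 2].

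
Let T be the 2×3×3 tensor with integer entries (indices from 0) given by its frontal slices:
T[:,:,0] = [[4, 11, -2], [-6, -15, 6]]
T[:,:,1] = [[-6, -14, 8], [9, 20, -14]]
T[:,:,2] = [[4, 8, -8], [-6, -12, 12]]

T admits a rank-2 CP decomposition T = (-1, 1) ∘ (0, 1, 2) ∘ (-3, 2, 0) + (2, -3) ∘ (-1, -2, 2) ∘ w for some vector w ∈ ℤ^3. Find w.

Subtract the known terms from T to get the rank-1 residual R = (2, -3) ∘ (-1, -2, 2) ∘ w, so R[i,j,k] = a[i]·b[j]·w[k]. Pick indices with nonzero a[0]·b[0] = (2)·(-1) = -2. Only the fibre through (0,0,·) is needed: R[0,0,:] = T[0,0,:] − Σₗ aₗ[0]bₗ[0]cₗ = [4, -6, 4] − (-1)·(0)·(-3, 2, 0) = [4, -6, 4]. Then w[k] = R[0,0,k] / -2 for each k, giving w = [4, -6, 4] / -2 = (-2, 3, -2).

w = (-2, 3, -2)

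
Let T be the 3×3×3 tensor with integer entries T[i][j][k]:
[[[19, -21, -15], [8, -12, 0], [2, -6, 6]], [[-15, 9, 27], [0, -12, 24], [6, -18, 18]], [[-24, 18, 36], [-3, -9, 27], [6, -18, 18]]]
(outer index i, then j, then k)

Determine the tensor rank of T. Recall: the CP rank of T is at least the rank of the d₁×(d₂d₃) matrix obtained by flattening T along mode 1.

Lower bound: the mode-2 unfolding of T (rows indexed by j, columns by (i,k) = (0,0), (0,1), (0,2), (1,0), (1,1), (1,2), (2,0), (2,1), (2,2)) is [[19, -21, -15, -15, 9, 27, -24, 18, 36], [8, -12, 0, 0, -12, 24, -3, -9, 27], [2, -6, 6, 6, -18, 18, 6, -18, 18]].
There the 2×2 minor on rows j ∈ {0, 1}, columns (i,k) ∈ {(0,0), (0,1)} is det [[19, -21], [8, -12]] = -60 ≠ 0, so this unfolding has rank ≥ 2; CP rank is at least every unfolding rank, so rank(T) ≥ 2. (Flattening ranks never certify an upper bound on CP rank; for that we must actually write T with 2 rank-1 terms.)
Upper bound — finding two terms. Write S_k = T[:,:,k] for the frontal slices: S₀ = [[19, 8, 2], [-15, 0, 6], [-24, -3, 6]], S₁ = [[-21, -12, -6], [9, -12, -18], [18, -9, -18]], S₂ = [[-15, 0, 6], [27, 24, 18], [36, 27, 18]].
If T = a₁ ⊗ b₁ ⊗ c₁ + a₂ ⊗ b₂ ⊗ c₂ then each S_k = c₁[k]·a₁b₁ᵀ + c₂[k]·a₂b₂ᵀ. S₀ and S₁ are linearly independent, so a₁b₁ᵀ and a₂b₂ᵀ must span the same plane of matrices: they are the rank-1 matrices of the form x·S₀ + y·S₁.
The 2×2 minor of x·S₀ + y·S₁ on rows {0,1}, columns {0,1} is 120·x² − 480·xy + 360·y² = 120·(x − 3·y)(x − y), vanishing at (x:y) = (3:1) and (1:1).
M₁ = 3·S₀ + S₁ = [[36, 12, 0], [-36, -12, 0], [-54, -18, 0]] = 6·[2, -2, -3][3, 1, 0]ᵀ and M₂ = S₀ + S₁ = [[-2, -4, -4], [-6, -12, -12], [-6, -12, -12]] = (-2)·[1, 3, 3][1, 2, 2]ᵀ, so take a₁ = [2, -2, -3], b₁ = [3, 1, 0], a₂ = [1, 3, 3], b₂ = [1, 2, 2].
Each slice is an integer combination of E₁ = a₁b₁ᵀ and E₂ = a₂b₂ᵀ: S₀ = 3·E₁ + E₂, S₁ = −3·E₁ − 3·E₂, S₂ = −3·E₁ + 3·E₂; reading off coefficients, c₁ = [3, -3, -3] and c₂ = [1, -3, 3].
Hence T = [2, -2, -3] ⊗ [3, 1, 0] ⊗ [3, -3, -3] + [1, 3, 3] ⊗ [1, 2, 2] ⊗ [1, -3, 3], so rank(T) ≤ 2.
These bounds meet, so rank(T) = 2.
Check entry T[0,0,0] = 19: (2)·(3)·(3) + (1)·(1)·(1) = 19.

2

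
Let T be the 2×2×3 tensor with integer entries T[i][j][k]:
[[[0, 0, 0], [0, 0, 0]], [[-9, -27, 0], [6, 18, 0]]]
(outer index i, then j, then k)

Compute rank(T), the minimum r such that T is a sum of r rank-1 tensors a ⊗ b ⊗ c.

1

Lower bound: T ≠ 0 (e.g. T[1,0,0] = -9), so rank(T) ≥ 1.
Upper bound: if T = a ⊗ b ⊗ c then every fibre of T is a multiple of the corresponding factor, so read the factors off the fibres through the nonzero entry T[1,0,0] = -9.
The mode-1 fibre T[:,0,0] = [0, -9] gives a = (0, 1) (primitive direction); the mode-2 fibre T[1,:,0] = [-9, 6] gives b = (3, -2); then c[k] = T[1,0,k] / (a[1]·b[0]) = [-9, -27, 0] / 3 = (-3, -9, 0).
Expanding (0, 1) ⊗ (3, -2) ⊗ (-3, -9, 0) reproduces all 12 entries of T, so T = (0, 1) ⊗ (3, -2) ⊗ (-3, -9, 0) and rank(T) ≤ 1.
These bounds meet, so rank(T) = 1.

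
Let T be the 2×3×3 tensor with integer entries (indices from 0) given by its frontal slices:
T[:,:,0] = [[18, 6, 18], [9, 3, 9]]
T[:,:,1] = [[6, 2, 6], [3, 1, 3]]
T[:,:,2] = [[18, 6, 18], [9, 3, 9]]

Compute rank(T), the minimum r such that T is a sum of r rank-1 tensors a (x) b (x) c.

1

Lower bound: T ≠ 0 (e.g. T[0,0,0] = 18), so rank(T) ≥ 1.
Upper bound: if T = a (x) b (x) c then every fibre of T is a multiple of the corresponding factor, so read the factors off the fibres through the nonzero entry T[0,0,0] = 18.
The mode-1 fibre T[:,0,0] = [18, 9] gives a = [2, 1] (primitive direction); the mode-2 fibre T[0,:,0] = [18, 6, 18] gives b = [3, 1, 3]; then c[k] = T[0,0,k] / (a[0]·b[0]) = [18, 6, 18] / 6 = [3, 1, 3].
Expanding [2, 1] (x) [3, 1, 3] (x) [3, 1, 3] reproduces all 18 entries of T, so T = [2, 1] (x) [3, 1, 3] (x) [3, 1, 3] and rank(T) ≤ 1.
These bounds meet, so rank(T) = 1.
Check entry T[0,0,0] = 18: (2)·(3)·(3) = 18.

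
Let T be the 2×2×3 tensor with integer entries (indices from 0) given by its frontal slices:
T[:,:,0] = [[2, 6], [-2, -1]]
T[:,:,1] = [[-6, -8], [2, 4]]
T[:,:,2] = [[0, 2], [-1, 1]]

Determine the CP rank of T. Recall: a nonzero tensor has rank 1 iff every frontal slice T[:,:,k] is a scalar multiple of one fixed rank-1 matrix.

Lower bound: the mode-3 unfolding of T (rows indexed by k, columns by (i,j) = (0,0), (0,1), (1,0), (1,1)) is [[2, 6, -2, -1], [-6, -8, 2, 4], [0, 2, -1, 1]].
There the 3×3 minor on rows k ∈ {0, 1, 2}, columns (i,j) ∈ {(0,0), (0,1), (1,0)} is det [[2, 6, -2], [-6, -8, 2], [0, 2, -1]] = -4 ≠ 0, so this unfolding has rank ≥ 3; CP rank is at least every unfolding rank, so rank(T) ≥ 3. (This is only a lower bound: in general the CP rank may exceed every unfolding rank, so we still need to exhibit 3 rank-1 terms summing to T.)
Upper bound: T is a sum of 3 rank-1 terms, T = [1, 0] (x) [1, 0] (x) [2, -2, 2] + [2, -1] (x) [1, 2] (x) [1, -2, 0] + [2, 1] (x) [1, -1] (x) [-1, 0, -1] (written with every a and b primitive with positive leading entry and the scale carried by c; CP decompositions are not unique, and this one is verified by expanding entrywise), so rank(T) ≤ 3.
These bounds meet, so rank(T) = 3.

3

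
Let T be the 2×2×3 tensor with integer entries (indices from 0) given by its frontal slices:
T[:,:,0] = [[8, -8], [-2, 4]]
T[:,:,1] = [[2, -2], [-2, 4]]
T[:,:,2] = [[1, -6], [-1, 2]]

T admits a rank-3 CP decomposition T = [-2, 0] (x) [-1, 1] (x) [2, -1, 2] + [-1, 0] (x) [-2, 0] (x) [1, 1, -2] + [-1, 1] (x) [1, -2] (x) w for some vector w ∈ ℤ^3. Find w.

w = [-2, -2, -1]

Subtract the known terms from T to get the rank-1 residual R = [-1, 1] (x) [1, -2] (x) w, so R[i,j,k] = a[i]·b[j]·w[k]. Pick indices with nonzero a[0]·b[0] = (-1)·(1) = -1. Only the fibre through (0,0,·) is needed: R[0,0,:] = T[0,0,:] − Σₗ aₗ[0]bₗ[0]cₗ = [8, 2, 1] − (-2)·(-1)·[2, -1, 2] − (-1)·(-2)·[1, 1, -2] = [2, 2, 1]. Then w[k] = R[0,0,k] / -1 for each k, giving w = [2, 2, 1] / -1 = [-2, -2, -1].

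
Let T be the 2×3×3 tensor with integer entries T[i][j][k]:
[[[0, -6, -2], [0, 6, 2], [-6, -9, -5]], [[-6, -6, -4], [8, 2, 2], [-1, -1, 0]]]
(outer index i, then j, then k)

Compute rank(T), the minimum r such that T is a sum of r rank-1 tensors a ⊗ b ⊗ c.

3

Lower bound: the mode-2 unfolding of T (rows indexed by j, columns by (i,k) = (0,0), (0,1), (0,2), (1,0), (1,1), (1,2)) is [[0, -6, -2, -6, -6, -4], [0, 6, 2, 8, 2, 2], [-6, -9, -5, -1, -1, 0]].
There the 3×3 minor on rows j ∈ {0, 1, 2}, columns (i,k) ∈ {(0,0), (0,1), (1,0)} is det [[0, -6, -6], [0, 6, 8], [-6, -9, -1]] = 72 ≠ 0, so this unfolding has rank ≥ 3; CP rank is at least every unfolding rank, so rank(T) ≥ 3. (This is only a lower bound: in general the CP rank may exceed every unfolding rank, so we still need to exhibit 3 rank-1 terms summing to T.)
Upper bound: T is a sum of 3 rank-1 terms, T = [0, 1] ⊗ [0, 2, -1] ⊗ [1, -2, -1] + [1, -1] ⊗ [2, -2, -1] ⊗ [2, 1, 1] + [2, 1] ⊗ [1, -1, 1] ⊗ [-2, -4, -2] (one valid choice — decompositions are not unique — normalised so each a, b is primitive with positive first nonzero entry; check it by expanding all entries), so rank(T) ≤ 3.
These bounds meet, so rank(T) = 3.
Check entry T[0,1,1] = 6: (0)·(2)·(-2) + (1)·(-2)·(1) + (2)·(-1)·(-4) = 6.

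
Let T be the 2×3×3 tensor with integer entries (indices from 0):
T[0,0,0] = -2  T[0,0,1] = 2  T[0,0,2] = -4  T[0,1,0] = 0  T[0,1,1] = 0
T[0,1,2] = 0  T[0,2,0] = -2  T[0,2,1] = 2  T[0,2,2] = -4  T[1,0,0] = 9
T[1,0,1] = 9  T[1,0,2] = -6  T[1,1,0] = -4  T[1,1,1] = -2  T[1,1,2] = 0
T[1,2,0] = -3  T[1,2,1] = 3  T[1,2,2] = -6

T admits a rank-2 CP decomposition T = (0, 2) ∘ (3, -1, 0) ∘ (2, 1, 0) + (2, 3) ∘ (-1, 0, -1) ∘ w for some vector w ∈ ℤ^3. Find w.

w = (1, -1, 2)

Subtract the known terms from T to get the rank-1 residual R = (2, 3) ∘ (-1, 0, -1) ∘ w, so R[i,j,k] = a[i]·b[j]·w[k]. Pick indices with nonzero a[0]·b[0] = (2)·(-1) = -2. Only the fibre through (0,0,·) is needed: R[0,0,:] = T[0,0,:] − Σₗ aₗ[0]bₗ[0]cₗ = [-2, 2, -4] − (0)·(3)·(2, 1, 0) = [-2, 2, -4]. Then w[k] = R[0,0,k] / -2 for each k, giving w = [-2, 2, -4] / -2 = (1, -1, 2).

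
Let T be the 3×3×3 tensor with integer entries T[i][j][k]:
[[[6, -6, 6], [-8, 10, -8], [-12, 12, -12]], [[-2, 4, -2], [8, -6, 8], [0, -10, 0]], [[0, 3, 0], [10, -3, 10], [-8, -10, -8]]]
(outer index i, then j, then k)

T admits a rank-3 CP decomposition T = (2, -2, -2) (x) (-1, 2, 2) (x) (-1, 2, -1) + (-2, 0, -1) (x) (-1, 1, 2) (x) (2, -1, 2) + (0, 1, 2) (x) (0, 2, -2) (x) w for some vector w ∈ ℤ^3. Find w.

w = (2, 1, 2)

Subtract the known terms from T to get the rank-1 residual R = (0, 1, 2) (x) (0, 2, -2) (x) w, so R[i,j,k] = a[i]·b[j]·w[k]. Pick indices with nonzero a[1]·b[1] = (1)·(2) = 2. Only the fibre through (1,1,·) is needed: R[1,1,:] = T[1,1,:] − Σₗ aₗ[1]bₗ[1]cₗ = [8, -6, 8] − (-2)·(2)·(-1, 2, -1) − (0)·(1)·(2, -1, 2) = [4, 2, 4]. Then w[k] = R[1,1,k] / 2 for each k, giving w = [4, 2, 4] / 2 = (2, 1, 2).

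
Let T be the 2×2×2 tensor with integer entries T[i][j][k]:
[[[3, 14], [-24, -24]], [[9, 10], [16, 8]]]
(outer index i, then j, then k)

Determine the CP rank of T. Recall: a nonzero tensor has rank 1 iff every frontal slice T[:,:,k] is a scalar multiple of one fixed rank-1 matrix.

2

Lower bound: the mode-2 unfolding of T (rows indexed by j, columns by (i,k) = (0,0), (0,1), (1,0), (1,1)) is [[3, 14, 9, 10], [-24, -24, 16, 8]].
There the 2×2 minor on rows j ∈ {0, 1}, columns (i,k) ∈ {(0,0), (0,1)} is det [[3, 14], [-24, -24]] = 264 ≠ 0, so this unfolding has rank ≥ 2; CP rank is at least every unfolding rank, so rank(T) ≥ 2. (Flattening ranks never certify an upper bound on CP rank; for that we must actually write T with 2 rank-1 terms.)
Upper bound — finding two terms. Write S_k = T[:,:,k] for the frontal slices: S₀ = [[3, -24], [9, 16]], S₁ = [[14, -24], [10, 8]].
If T = a₁ ⊗ b₁ ⊗ c₁ + a₂ ⊗ b₂ ⊗ c₂ then each S_k = c₁[k]·a₁b₁ᵀ + c₂[k]·a₂b₂ᵀ. S₀ and S₁ are linearly independent, so a₁b₁ᵀ and a₂b₂ᵀ must span the same plane of matrices: they are the rank-1 matrices of the form x·S₀ + y·S₁.
det(x·S₀ + y·S₁) is 264·x² + 704·xy + 352·y² = 88·(x + 2·y)(3·x + 2·y), vanishing at (x:y) = (2:-1) and (2:-3).
M₁ = 2·S₀ − S₁ = [[-8, -24], [8, 24]] = (-8)·(1, -1)(1, 3)ᵀ and M₂ = 2·S₀ − 3·S₁ = [[-36, 24], [-12, 8]] = (-4)·(3, 1)(3, -2)ᵀ, so take a₁ = (1, -1), b₁ = (1, 3), a₂ = (3, 1), b₂ = (3, -2).
Each slice is an integer combination of E₁ = a₁b₁ᵀ and E₂ = a₂b₂ᵀ: S₀ = −6·E₁ + E₂, S₁ = −4·E₁ + 2·E₂; reading off coefficients, c₁ = (-6, -4) and c₂ = (1, 2).
Hence T = (1, -1) ⊗ (1, 3) ⊗ (-6, -4) + (3, 1) ⊗ (3, -2) ⊗ (1, 2), so rank(T) ≤ 2.
These bounds meet, so rank(T) = 2.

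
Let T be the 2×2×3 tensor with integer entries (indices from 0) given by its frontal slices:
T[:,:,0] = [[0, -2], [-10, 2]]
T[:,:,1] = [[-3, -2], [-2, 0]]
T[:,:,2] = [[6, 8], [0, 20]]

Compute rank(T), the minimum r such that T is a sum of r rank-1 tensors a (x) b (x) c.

3

Lower bound: the mode-3 unfolding of T (rows indexed by k, columns by (i,j) = (0,0), (0,1), (1,0), (1,1)) is [[0, -2, -10, 2], [-3, -2, -2, 0], [6, 8, 0, 20]].
There the 3×3 minor on rows k ∈ {0, 1, 2}, columns (i,j) ∈ {(0,0), (0,1), (1,0)} is det [[0, -2, -10], [-3, -2, -2], [6, 8, 0]] = 144 ≠ 0, so this unfolding has rank ≥ 3; CP rank is at least every unfolding rank, so rank(T) ≥ 3. (Unfolding ranks only ever bound the CP rank from below — rank(T) can be strictly larger than all of them — so the matching upper bound has to come from an explicit 3-term decomposition.)
Upper bound: T is a sum of 3 rank-1 terms, T = (0, 1) (x) (1, -1) (x) (-8, 0, -8) + (1, 1) (x) (1, 1) (x) (2, -4, 4) + (1, 2) (x) (1, 2) (x) (-2, 1, 2) (one valid choice — decompositions are not unique — normalised so each a, b is primitive with positive first nonzero entry; check it by expanding all entries), so rank(T) ≤ 3.
These bounds meet, so rank(T) = 3.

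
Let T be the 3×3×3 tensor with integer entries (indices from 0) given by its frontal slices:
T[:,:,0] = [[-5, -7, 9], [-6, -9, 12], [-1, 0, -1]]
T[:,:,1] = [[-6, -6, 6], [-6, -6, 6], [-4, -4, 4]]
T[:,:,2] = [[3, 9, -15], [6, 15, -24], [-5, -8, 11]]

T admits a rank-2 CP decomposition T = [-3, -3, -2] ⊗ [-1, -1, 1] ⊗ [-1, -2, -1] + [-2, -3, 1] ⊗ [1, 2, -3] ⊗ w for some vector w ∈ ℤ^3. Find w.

Subtract the known terms from T to get the rank-1 residual R = [-2, -3, 1] ⊗ [1, 2, -3] ⊗ w, so R[i,j,k] = a[i]·b[j]·w[k]. Pick indices with nonzero a[0]·b[0] = (-2)·(1) = -2. Only the fibre through (0,0,·) is needed: R[0,0,:] = T[0,0,:] − Σₗ aₗ[0]bₗ[0]cₗ = [-5, -6, 3] − (-3)·(-1)·[-1, -2, -1] = [-2, 0, 6]. Then w[k] = R[0,0,k] / -2 for each k, giving w = [-2, 0, 6] / -2 = [1, 0, -3].

w = [1, 0, -3]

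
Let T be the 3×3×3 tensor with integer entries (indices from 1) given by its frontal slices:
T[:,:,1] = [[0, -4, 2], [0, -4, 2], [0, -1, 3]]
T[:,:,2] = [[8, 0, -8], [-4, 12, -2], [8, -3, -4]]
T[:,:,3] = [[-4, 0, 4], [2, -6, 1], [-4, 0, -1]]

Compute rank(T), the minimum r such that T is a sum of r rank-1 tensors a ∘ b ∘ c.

3

Lower bound: the mode-2 unfolding of T (rows indexed by j, columns by (i,k) = (1,1), (1,2), (1,3), (2,1), (2,2), (2,3), (3,1), (3,2), (3,3)) is [[0, 8, -4, 0, -4, 2, 0, 8, -4], [-4, 0, 0, -4, 12, -6, -1, -3, 0], [2, -8, 4, 2, -2, 1, 3, -4, -1]].
There the 3×3 minor on rows j ∈ {1, 2, 3}, columns (i,k) ∈ {(1,1), (1,2), (3,1)} is det [[0, 8, 0], [-4, 0, -1], [2, -8, 3]] = 80 ≠ 0, so this unfolding has rank ≥ 3; CP rank is at least every unfolding rank, so rank(T) ≥ 3. (This is only a lower bound: in general the CP rank may exceed every unfolding rank, so we still need to exhibit 3 rank-1 terms summing to T.)
Upper bound: T is a sum of 3 rank-1 terms, T = [0, 0, 1] ∘ [0, 1, 2] ∘ [1, 1, -2] + [2, -1, 2] ∘ [2, -2, -1] ∘ [0, 2, -1] + [2, 2, 1] ∘ [0, 2, -1] ∘ [-1, 2, -1] (written with every a and b primitive with positive leading entry and the scale carried by c; CP decompositions are not unique, and this one is verified by expanding entrywise), so rank(T) ≤ 3.
These bounds meet, so rank(T) = 3.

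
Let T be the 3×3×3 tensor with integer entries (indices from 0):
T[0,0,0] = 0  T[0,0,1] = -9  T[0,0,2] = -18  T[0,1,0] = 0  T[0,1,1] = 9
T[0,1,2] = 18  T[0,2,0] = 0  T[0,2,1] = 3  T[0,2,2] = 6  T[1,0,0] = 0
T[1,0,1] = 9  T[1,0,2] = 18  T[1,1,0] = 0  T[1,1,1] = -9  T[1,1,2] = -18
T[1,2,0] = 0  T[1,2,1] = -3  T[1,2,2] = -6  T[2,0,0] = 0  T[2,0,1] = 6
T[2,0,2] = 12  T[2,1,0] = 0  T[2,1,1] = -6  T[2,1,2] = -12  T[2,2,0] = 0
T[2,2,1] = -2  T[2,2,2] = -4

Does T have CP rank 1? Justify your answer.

Yes

The mode-1 fibre T[:,0,1] = [-9, 9, 6] gives a = [3, -3, -2] (primitive direction); the mode-2 fibre T[0,:,1] = [-9, 9, 3] gives b = [3, -3, -1]; then c[k] = T[0,0,k] / (a[0]·b[0]) = [0, -9, -18] / 9 = [0, -1, -2].
Expanding [3, -3, -2] ∘ [3, -3, -1] ∘ [0, -1, -2] reproduces all 27 entries of T, so T = [3, -3, -2] ∘ [3, -3, -1] ∘ [0, -1, -2] and rank(T) ≤ 1.
Equivalently every frontal slice T[:,:,k] is c[k] times the rank-1 matrix [3, -3, -2] ∘ [3, -3, -1]. So T has rank 1 (it is nonzero).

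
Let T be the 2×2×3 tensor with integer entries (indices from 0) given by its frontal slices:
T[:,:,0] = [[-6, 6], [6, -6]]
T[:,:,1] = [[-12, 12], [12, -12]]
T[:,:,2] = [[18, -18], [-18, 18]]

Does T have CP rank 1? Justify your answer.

Yes

If T = a ∘ b ∘ c then every fibre of T is a multiple of the corresponding factor, so read the factors off the fibres through the nonzero entry T[0,0,0] = -6.
The mode-1 fibre T[:,0,0] = [-6, 6] gives a = [1, -1] (primitive direction); the mode-2 fibre T[0,:,0] = [-6, 6] gives b = [1, -1]; then c[k] = T[0,0,k] / (a[0]·b[0]) = [-6, -12, 18] / 1 = [-6, -12, 18].
Expanding [1, -1] ∘ [1, -1] ∘ [-6, -12, 18] reproduces all 12 entries of T, so T = [1, -1] ∘ [1, -1] ∘ [-6, -12, 18] and rank(T) ≤ 1.
Equivalently every frontal slice T[:,:,k] is c[k] times the rank-1 matrix [1, -1] ∘ [1, -1]. So T has rank 1 (it is nonzero).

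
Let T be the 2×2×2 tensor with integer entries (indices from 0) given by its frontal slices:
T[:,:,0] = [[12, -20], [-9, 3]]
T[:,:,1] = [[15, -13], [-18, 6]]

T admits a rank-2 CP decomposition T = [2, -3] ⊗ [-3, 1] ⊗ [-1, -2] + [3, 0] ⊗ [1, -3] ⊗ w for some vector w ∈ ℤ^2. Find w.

w = [2, 1]

Subtract the known terms from T to get the rank-1 residual R = [3, 0] ⊗ [1, -3] ⊗ w, so R[i,j,k] = a[i]·b[j]·w[k]. Pick indices with nonzero a[0]·b[0] = (3)·(1) = 3. Only the fibre through (0,0,·) is needed: R[0,0,:] = T[0,0,:] − Σₗ aₗ[0]bₗ[0]cₗ = [12, 15] − (2)·(-3)·[-1, -2] = [6, 3]. Then w[k] = R[0,0,k] / 3 for each k, giving w = [6, 3] / 3 = [2, 1].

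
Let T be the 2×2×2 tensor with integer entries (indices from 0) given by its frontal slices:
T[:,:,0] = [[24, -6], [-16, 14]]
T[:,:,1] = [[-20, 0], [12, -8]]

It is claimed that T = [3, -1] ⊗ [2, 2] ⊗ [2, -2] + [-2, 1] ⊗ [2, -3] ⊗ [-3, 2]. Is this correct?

No

Reconstruct entry (1,0,0) from the claimed factors: Σₗ aₗ[1]bₗ[0]cₗ[0] = (-1)·(2)·(2) + (1)·(2)·(-3) = -10, but T[1,0,0] = -16. The claim is false.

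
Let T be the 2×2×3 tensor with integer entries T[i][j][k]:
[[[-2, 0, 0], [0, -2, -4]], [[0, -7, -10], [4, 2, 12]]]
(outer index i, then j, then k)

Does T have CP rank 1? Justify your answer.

No

The mode-3 unfolding of T (rows indexed by k, columns by (i,j) = (0,0), (0,1), (1,0), (1,1)) is [[-2, 0, 0, 4], [0, -2, -7, 2], [0, -4, -10, 12]].
There the 3×3 minor on rows k ∈ {0, 1, 2}, columns (i,j) ∈ {(0,0), (0,1), (1,0)} is det [[-2, 0, 0], [0, -2, -7], [0, -4, -10]] = 16 ≠ 0, so this unfolding has rank ≥ 3; CP rank is at least every unfolding rank, so rank(T) ≥ 3.
In particular rank(T) ≥ 3 > 1, so T is not rank-1.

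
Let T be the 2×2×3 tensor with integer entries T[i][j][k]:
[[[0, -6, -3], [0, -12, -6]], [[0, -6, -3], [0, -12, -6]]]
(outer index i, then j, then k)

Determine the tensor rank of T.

Lower bound: T ≠ 0 (e.g. T[0,0,1] = -6), so rank(T) ≥ 1.
Upper bound: if T = a ⊗ b ⊗ c then every fibre of T is a multiple of the corresponding factor, so read the factors off the fibres through the nonzero entry T[0,0,1] = -6.
The mode-1 fibre T[:,0,1] = [-6, -6] gives a = (1, 1) (primitive direction); the mode-2 fibre T[0,:,1] = [-6, -12] gives b = (1, 2); then c[k] = T[0,0,k] / (a[0]·b[0]) = [0, -6, -3] / 1 = (0, -6, -3).
Expanding (1, 1) ⊗ (1, 2) ⊗ (0, -6, -3) reproduces all 12 entries of T, so T = (1, 1) ⊗ (1, 2) ⊗ (0, -6, -3) and rank(T) ≤ 1.
These bounds meet, so rank(T) = 1.

1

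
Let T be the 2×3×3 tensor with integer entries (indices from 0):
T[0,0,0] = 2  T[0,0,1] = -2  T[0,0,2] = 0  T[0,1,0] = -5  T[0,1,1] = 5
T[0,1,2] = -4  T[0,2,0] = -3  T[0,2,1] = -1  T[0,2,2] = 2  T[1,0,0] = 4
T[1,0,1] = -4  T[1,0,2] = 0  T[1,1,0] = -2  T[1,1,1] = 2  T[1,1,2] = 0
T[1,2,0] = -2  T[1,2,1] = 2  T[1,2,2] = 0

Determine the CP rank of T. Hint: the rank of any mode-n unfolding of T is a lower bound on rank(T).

Lower bound: in the mode-2 unfolding of T (rows indexed by j, columns by (i,k)) the 3×3 minor on rows j ∈ {0, 1, 2}, columns (i,k) ∈ {(0,0), (0,1), (0,2)} is det [[2, -2, 0], [-5, 5, -4], [-3, -1, 2]] = -32 ≠ 0, so that unfolding has rank ≥ 3 and hence rank(T) ≥ 3 (CP rank is at least every unfolding rank, though it can be larger).
Upper bound: T is a sum of 3 rank-1 terms, T = [1, 0] ⊗ [0, 1, 0] ⊗ [0, 8, -8] + [1, 0] ⊗ [0, 2, 1] ⊗ [-2, -2, 2] + [1, 2] ⊗ [2, -1, -1] ⊗ [1, -1, 0] (written with every a and b primitive with positive leading entry and the scale carried by c; CP decompositions are not unique, and this one is verified by expanding entrywise), so rank(T) ≤ 3.
These bounds meet, so rank(T) = 3.

3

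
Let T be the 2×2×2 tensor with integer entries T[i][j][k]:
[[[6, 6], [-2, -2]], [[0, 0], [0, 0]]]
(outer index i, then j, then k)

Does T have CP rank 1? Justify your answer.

Yes

If T = a (x) b (x) c then every fibre of T is a multiple of the corresponding factor, so read the factors off the fibres through the nonzero entry T[0,0,0] = 6.
The mode-1 fibre T[:,0,0] = [6, 0] gives a = [1, 0] (primitive direction); the mode-2 fibre T[0,:,0] = [6, -2] gives b = [3, -1]; then c[k] = T[0,0,k] / (a[0]·b[0]) = [6, 6] / 3 = [2, 2].
Expanding [1, 0] (x) [3, -1] (x) [2, 2] reproduces all 8 entries of T, so T = [1, 0] (x) [3, -1] (x) [2, 2] and rank(T) ≤ 1.
Equivalently every frontal slice T[:,:,k] is c[k] times the rank-1 matrix [1, 0] (x) [3, -1]. So T has rank 1 (it is nonzero).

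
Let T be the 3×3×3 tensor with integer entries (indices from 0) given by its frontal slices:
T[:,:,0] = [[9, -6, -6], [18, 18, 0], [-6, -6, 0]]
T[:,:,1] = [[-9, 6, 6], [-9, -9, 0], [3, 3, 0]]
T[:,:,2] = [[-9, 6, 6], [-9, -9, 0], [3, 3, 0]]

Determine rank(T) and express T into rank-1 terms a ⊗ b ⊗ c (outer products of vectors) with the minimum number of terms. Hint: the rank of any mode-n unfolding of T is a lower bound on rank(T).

Lower bound: the mode-2 unfolding of T (rows indexed by j, columns by (i,k) = (0,0), (0,1), (0,2), (1,0), (1,1), (1,2), (2,0), (2,1), (2,2)) is [[9, -9, -9, 18, -9, -9, -6, 3, 3], [-6, 6, 6, 18, -9, -9, -6, 3, 3], [-6, 6, 6, 0, 0, 0, 0, 0, 0]].
There the 2×2 minor on rows j ∈ {0, 1}, columns (i,k) ∈ {(0,0), (1,0)} is det [[9, 18], [-6, 18]] = 270 ≠ 0, so this unfolding has rank ≥ 2; CP rank is at least every unfolding rank, so rank(T) ≥ 2. (This is only a lower bound: in general the CP rank may exceed every unfolding rank, so we still need to exhibit 2 rank-1 terms summing to T.)
Upper bound — finding two terms. Write S_k = T[:,:,k] for the frontal slices: S₀ = [[9, -6, -6], [18, 18, 0], [-6, -6, 0]], S₁ = [[-9, 6, 6], [-9, -9, 0], [3, 3, 0]], S₂ = [[-9, 6, 6], [-9, -9, 0], [3, 3, 0]].
If T = a₁ ⊗ b₁ ⊗ c₁ + a₂ ⊗ b₂ ⊗ c₂ then each S_k = c₁[k]·a₁b₁ᵀ + c₂[k]·a₂b₂ᵀ. S₀ and S₁ are linearly independent, so a₁b₁ᵀ and a₂b₂ᵀ must span the same plane of matrices: they are the rank-1 matrices of the form x·S₀ + y·S₁.
The 2×2 minor of x·S₀ + y·S₁ on rows {0,1}, columns {0,1} is 270·x² − 405·xy + 135·y² = 135·(2·x − y)(x − y), vanishing at (x:y) = (1:2) and (1:1).
M₁ = S₀ + 2·S₁ = [[-9, 6, 6], [0, 0, 0], [0, 0, 0]] = (-3)·(1, 0, 0)(3, -2, -2)ᵀ and M₂ = S₀ + S₁ = [[0, 0, 0], [9, 9, 0], [-3, -3, 0]] = 3·(0, 3, -1)(1, 1, 0)ᵀ, so take a₁ = (1, 0, 0), b₁ = (3, -2, -2), a₂ = (0, 3, -1), b₂ = (1, 1, 0).
Each slice is an integer combination of E₁ = a₁b₁ᵀ and E₂ = a₂b₂ᵀ: S₀ = 3·E₁ + 6·E₂, S₁ = −3·E₁ − 3·E₂, S₂ = −3·E₁ − 3·E₂; reading off coefficients, c₁ = (3, -3, -3) and c₂ = (6, -3, -3).
Hence T = (1, 0, 0) ⊗ (3, -2, -2) ⊗ (3, -3, -3) + (0, 3, -1) ⊗ (1, 1, 0) ⊗ (6, -3, -3), so rank(T) ≤ 2.
These bounds meet, so rank(T) = 2.

rank(T) = 2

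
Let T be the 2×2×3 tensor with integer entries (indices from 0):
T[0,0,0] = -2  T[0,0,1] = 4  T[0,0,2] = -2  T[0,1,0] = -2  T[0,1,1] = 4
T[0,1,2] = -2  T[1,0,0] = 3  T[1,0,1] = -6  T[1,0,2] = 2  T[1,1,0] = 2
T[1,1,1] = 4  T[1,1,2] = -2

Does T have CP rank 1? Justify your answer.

The mode-3 unfolding of T (rows indexed by k, columns by (i,j) = (0,0), (0,1), (1,0), (1,1)) is [[-2, -2, 3, 2], [4, 4, -6, 4], [-2, -2, 2, -2]].
There the 3×3 minor on rows k ∈ {0, 1, 2}, columns (i,j) ∈ {(0,0), (1,0), (1,1)} is det [[-2, 3, 2], [4, -6, 4], [-2, 2, -2]] = -16 ≠ 0, so this unfolding has rank ≥ 3; CP rank is at least every unfolding rank, so rank(T) ≥ 3.
In particular rank(T) ≥ 3 > 1, so T is not rank-1.

No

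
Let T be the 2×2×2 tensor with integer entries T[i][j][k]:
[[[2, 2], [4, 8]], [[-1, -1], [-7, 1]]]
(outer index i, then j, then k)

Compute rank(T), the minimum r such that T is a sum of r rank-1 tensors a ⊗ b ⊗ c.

Lower bound: the mode-1 unfolding of T (rows indexed by i, columns by (j,k) = (0,0), (0,1), (1,0), (1,1)) is [[2, 2, 4, 8], [-1, -1, -7, 1]].
There the 2×2 minor on rows i ∈ {0, 1}, columns (j,k) ∈ {(0,0), (1,0)} is det [[2, 4], [-1, -7]] = -10 ≠ 0, so this unfolding has rank ≥ 2; CP rank is at least every unfolding rank, so rank(T) ≥ 2. (Unfolding ranks only ever bound the CP rank from below — rank(T) can be strictly larger than all of them — so the matching upper bound has to come from an explicit 2-term decomposition.)
Upper bound — finding two terms. Write S_k = T[:,:,k] for the frontal slices: S₀ = [[2, 4], [-1, -7]], S₁ = [[2, 8], [-1, 1]].
If T = a₁ ⊗ b₁ ⊗ c₁ + a₂ ⊗ b₂ ⊗ c₂ then each S_k = c₁[k]·a₁b₁ᵀ + c₂[k]·a₂b₂ᵀ. S₀ and S₁ are linearly independent, so a₁b₁ᵀ and a₂b₂ᵀ must span the same plane of matrices: they are the rank-1 matrices of the form x·S₀ + y·S₁.
det(x·S₀ + y·S₁) is −10·x² + 10·y² = (-10)·(x − y)(x + y), vanishing at (x:y) = (1:1) and (1:-1).
M₁ = S₀ + S₁ = [[4, 12], [-2, -6]] = 2·[2, -1][1, 3]ᵀ and M₂ = S₀ − S₁ = [[0, -4], [0, -8]] = (-4)·[1, 2][0, 1]ᵀ, so take a₁ = [2, -1], b₁ = [1, 3], a₂ = [1, 2], b₂ = [0, 1].
Each slice is an integer combination of E₁ = a₁b₁ᵀ and E₂ = a₂b₂ᵀ: S₀ = E₁ − 2·E₂, S₁ = E₁ + 2·E₂; reading off coefficients, c₁ = [1, 1] and c₂ = [-2, 2].
Hence T = [2, -1] ⊗ [1, 3] ⊗ [1, 1] + [1, 2] ⊗ [0, 1] ⊗ [-2, 2], so rank(T) ≤ 2.
These bounds meet, so rank(T) = 2.

2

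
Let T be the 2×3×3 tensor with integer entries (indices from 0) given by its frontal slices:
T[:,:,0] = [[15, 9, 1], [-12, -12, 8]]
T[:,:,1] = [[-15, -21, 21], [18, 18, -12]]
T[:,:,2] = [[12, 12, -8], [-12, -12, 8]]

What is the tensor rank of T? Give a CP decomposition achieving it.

rank(T) = 2

Lower bound: in the mode-1 unfolding of T (rows indexed by i, columns by (j,k)) the 2×2 minor on rows i ∈ {0, 1}, columns (j,k) ∈ {(0,0), (0,1)} is det [[15, -15], [-12, 18]] = 90 ≠ 0, so that unfolding has rank ≥ 2 and hence rank(T) ≥ 2 (CP rank is at least every unfolding rank, though it can be larger).
Upper bound: with S_k = T[:,:,k], the two rank-1 terms a₁b₁ᵀ, a₂b₂ᵀ are the rank-1 members of the pencil x·S₀ + y·S₁.
The 2×2 minor of x·S₀ + y·S₁ on rows {0,1}, columns {0,1} is −72·x² + 36·xy + 108·y² = (-36)·(2·x − 3·y)(x + y), vanishing at (x:y) = (3:2) and (1:-1).
M₁ = 3·S₀ + 2·S₁ = [[15, -15, 45], [0, 0, 0]] = 15·[1, 0][1, -1, 3]ᵀ and M₂ = S₀ − S₁ = [[30, 30, -20], [-30, -30, 20]] = 10·[1, -1][3, 3, -2]ᵀ, so take a₁ = [1, 0], b₁ = [1, -1, 3], a₂ = [1, -1], b₂ = [3, 3, -2].
Each slice is an integer combination of E₁ = a₁b₁ᵀ and E₂ = a₂b₂ᵀ: S₀ = 3·E₁ + 4·E₂, S₁ = 3·E₁ − 6·E₂, S₂ = 4·E₂; reading off coefficients, c₁ = [3, 3, 0] and c₂ = [4, -6, 4].
Hence T = [1, 0] ⊗ [1, -1, 3] ⊗ [3, 3, 0] + [1, -1] ⊗ [3, 3, -2] ⊗ [4, -6, 4], so rank(T) ≤ 2.
These bounds meet, so rank(T) = 2.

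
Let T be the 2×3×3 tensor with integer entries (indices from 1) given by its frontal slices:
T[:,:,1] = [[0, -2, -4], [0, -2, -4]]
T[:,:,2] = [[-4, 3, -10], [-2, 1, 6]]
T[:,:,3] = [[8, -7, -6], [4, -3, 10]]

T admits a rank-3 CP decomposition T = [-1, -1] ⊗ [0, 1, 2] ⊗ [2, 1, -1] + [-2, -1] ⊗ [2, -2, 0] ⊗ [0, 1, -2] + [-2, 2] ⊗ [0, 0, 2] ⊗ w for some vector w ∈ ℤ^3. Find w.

Subtract the known terms from T to get the rank-1 residual R = [-2, 2] ⊗ [0, 0, 2] ⊗ w, so R[i,j,k] = a[i]·b[j]·w[k]. Pick indices with nonzero a[1]·b[3] = (-2)·(2) = -4. Only the fibre through (1,3,·) is needed: R[1,3,:] = T[1,3,:] − Σₗ aₗ[1]bₗ[3]cₗ = [-4, -10, -6] − (-1)·(2)·[2, 1, -1] − (-2)·(0)·[0, 1, -2] = [0, -8, -8]. Then w[k] = R[1,3,k] / -4 for each k, giving w = [0, -8, -8] / -4 = [0, 2, 2].

w = [0, 2, 2]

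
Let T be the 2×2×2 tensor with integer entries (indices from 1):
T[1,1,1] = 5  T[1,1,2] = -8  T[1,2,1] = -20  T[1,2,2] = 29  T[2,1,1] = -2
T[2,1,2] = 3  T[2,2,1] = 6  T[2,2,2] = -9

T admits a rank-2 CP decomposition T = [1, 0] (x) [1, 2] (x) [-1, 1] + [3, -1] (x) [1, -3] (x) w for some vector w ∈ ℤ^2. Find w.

w = [2, -3]

Subtract the known terms from T to get the rank-1 residual R = [3, -1] (x) [1, -3] (x) w, so R[i,j,k] = a[i]·b[j]·w[k]. Pick indices with nonzero a[1]·b[1] = (3)·(1) = 3. Only the fibre through (1,1,·) is needed: R[1,1,:] = T[1,1,:] − Σₗ aₗ[1]bₗ[1]cₗ = [5, -8] − (1)·(1)·[-1, 1] = [6, -9]. Then w[k] = R[1,1,k] / 3 for each k, giving w = [6, -9] / 3 = [2, -3].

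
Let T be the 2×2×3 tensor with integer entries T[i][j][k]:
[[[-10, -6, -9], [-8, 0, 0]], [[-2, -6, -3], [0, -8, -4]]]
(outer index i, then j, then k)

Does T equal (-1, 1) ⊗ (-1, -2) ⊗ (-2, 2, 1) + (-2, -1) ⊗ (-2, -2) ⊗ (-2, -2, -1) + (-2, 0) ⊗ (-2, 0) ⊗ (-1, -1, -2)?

No

Reconstruct entry (0,0,0) from the claimed factors: Σₗ aₗ[0]bₗ[0]cₗ[0] = (-1)·(-1)·(-2) + (-2)·(-2)·(-2) + (-2)·(-2)·(-1) = -14, but T[0,0,0] = -10. The claim is false.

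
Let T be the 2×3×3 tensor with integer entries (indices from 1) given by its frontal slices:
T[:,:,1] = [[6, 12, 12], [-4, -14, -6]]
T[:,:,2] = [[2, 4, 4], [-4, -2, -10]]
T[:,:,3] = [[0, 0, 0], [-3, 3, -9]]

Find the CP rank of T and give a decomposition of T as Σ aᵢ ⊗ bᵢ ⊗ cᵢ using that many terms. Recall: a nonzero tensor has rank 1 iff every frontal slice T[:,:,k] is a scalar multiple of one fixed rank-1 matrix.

Lower bound: the mode-2 unfolding of T (rows indexed by j, columns by (i,k) = (1,1), (1,2), (1,3), (2,1), (2,2), (2,3)) is [[6, 2, 0, -4, -4, -3], [12, 4, 0, -14, -2, 3], [12, 4, 0, -6, -10, -9]].
There the 2×2 minor on rows j ∈ {1, 2}, columns (i,k) ∈ {(1,1), (2,1)} is det [[6, -4], [12, -14]] = -36 ≠ 0, so this unfolding has rank ≥ 2; CP rank is at least every unfolding rank, so rank(T) ≥ 2. (Flattening ranks never certify an upper bound on CP rank; for that we must actually write T with 2 rank-1 terms.)
Upper bound — finding two terms. Write S_k = T[:,:,k] for the frontal slices: S₁ = [[6, 12, 12], [-4, -14, -6]], S₂ = [[2, 4, 4], [-4, -2, -10]], S₃ = [[0, 0, 0], [-3, 3, -9]].
If T = a₁ ⊗ b₁ ⊗ c₁ + a₂ ⊗ b₂ ⊗ c₂ then each S_k = c₁[k]·a₁b₁ᵀ + c₂[k]·a₂b₂ᵀ. S₁ and S₂ are linearly independent, so a₁b₁ᵀ and a₂b₂ᵀ must span the same plane of matrices: they are the rank-1 matrices of the form x·S₁ + y·S₂.
The 2×2 minor of x·S₁ + y·S₂ on rows {1,2}, columns {1,2} is −36·x² + 24·xy + 12·y² = (-12)·(x − y)(3·x + y), vanishing at (x:y) = (1:1) and (1:-3).
M₁ = S₁ + S₂ = [[8, 16, 16], [-8, -16, -16]] = 8·(1, -1)(1, 2, 2)ᵀ and M₂ = S₁ − 3·S₂ = [[0, 0, 0], [8, -8, 24]] = 8·(0, 1)(1, -1, 3)ᵀ, so take a₁ = (1, -1), b₁ = (1, 2, 2), a₂ = (0, 1), b₂ = (1, -1, 3).
Each slice is an integer combination of E₁ = a₁b₁ᵀ and E₂ = a₂b₂ᵀ: S₁ = 6·E₁ + 2·E₂, S₂ = 2·E₁ − 2·E₂, S₃ = −3·E₂; reading off coefficients, c₁ = (6, 2, 0) and c₂ = (2, -2, -3).
Hence T = (1, -1) ⊗ (1, 2, 2) ⊗ (6, 2, 0) + (0, 1) ⊗ (1, -1, 3) ⊗ (2, -2, -3), so rank(T) ≤ 2.
These bounds meet, so rank(T) = 2.
Check entry T[2,2,1] = -14: (-1)·(2)·(6) + (1)·(-1)·(2) = -14.

rank(T) = 2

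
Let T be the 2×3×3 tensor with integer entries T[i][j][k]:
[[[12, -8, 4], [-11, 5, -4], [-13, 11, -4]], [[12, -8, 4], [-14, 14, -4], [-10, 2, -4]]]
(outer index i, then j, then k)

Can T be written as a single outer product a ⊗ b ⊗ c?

No

The mode-3 unfolding of T (rows indexed by k, columns by (i,j) = (0,0), (0,1), (0,2), (1,0), (1,1), (1,2)) is [[12, -11, -13, 12, -14, -10], [-8, 5, 11, -8, 14, 2], [4, -4, -4, 4, -4, -4]].
There the 2×2 minor on rows k ∈ {0, 1}, columns (i,j) ∈ {(0,0), (0,1)} is det [[12, -11], [-8, 5]] = -28 ≠ 0, so this unfolding has rank ≥ 2; CP rank is at least every unfolding rank, so rank(T) ≥ 2.
In particular rank(T) ≥ 2 > 1, so T is not rank-1.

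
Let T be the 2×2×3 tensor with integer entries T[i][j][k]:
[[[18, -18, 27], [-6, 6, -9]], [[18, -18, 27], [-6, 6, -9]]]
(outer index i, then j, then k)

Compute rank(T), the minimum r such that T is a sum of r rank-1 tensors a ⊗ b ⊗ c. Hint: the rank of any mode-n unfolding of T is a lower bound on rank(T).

Lower bound: T ≠ 0 (e.g. T[0,0,0] = 18), so rank(T) ≥ 1.
Upper bound: if T = a ⊗ b ⊗ c then every fibre of T is a multiple of the corresponding factor, so read the factors off the fibres through the nonzero entry T[0,0,0] = 18.
The mode-1 fibre T[:,0,0] = [18, 18] gives a = (1, 1) (primitive direction); the mode-2 fibre T[0,:,0] = [18, -6] gives b = (3, -1); then c[k] = T[0,0,k] / (a[0]·b[0]) = [18, -18, 27] / 3 = (6, -6, 9).
Expanding (1, 1) ⊗ (3, -1) ⊗ (6, -6, 9) reproduces all 12 entries of T, so T = (1, 1) ⊗ (3, -1) ⊗ (6, -6, 9) and rank(T) ≤ 1.
These bounds meet, so rank(T) = 1.

1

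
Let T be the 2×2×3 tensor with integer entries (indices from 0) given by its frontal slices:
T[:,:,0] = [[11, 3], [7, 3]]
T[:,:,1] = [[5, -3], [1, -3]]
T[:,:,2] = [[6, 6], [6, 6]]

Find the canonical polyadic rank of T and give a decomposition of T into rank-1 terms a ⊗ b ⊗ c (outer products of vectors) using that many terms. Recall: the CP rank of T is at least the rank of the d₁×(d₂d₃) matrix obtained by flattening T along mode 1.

Lower bound: the mode-3 unfolding of T (rows indexed by k, columns by (i,j) = (0,0), (0,1), (1,0), (1,1)) is [[11, 3, 7, 3], [5, -3, 1, -3], [6, 6, 6, 6]].
There the 2×2 minor on rows k ∈ {0, 1}, columns (i,j) ∈ {(0,0), (0,1)} is det [[11, 3], [5, -3]] = -48 ≠ 0, so this unfolding has rank ≥ 2; CP rank is at least every unfolding rank, so rank(T) ≥ 2. (Unfolding ranks only ever bound the CP rank from below — rank(T) can be strictly larger than all of them — so the matching upper bound has to come from an explicit 2-term decomposition.)
Upper bound — finding two terms. Write S_k = T[:,:,k] for the frontal slices: S₀ = [[11, 3], [7, 3]], S₁ = [[5, -3], [1, -3]], S₂ = [[6, 6], [6, 6]].
If T = a₁ ⊗ b₁ ⊗ c₁ + a₂ ⊗ b₂ ⊗ c₂ then each S_k = c₁[k]·a₁b₁ᵀ + c₂[k]·a₂b₂ᵀ. S₀ and S₁ are linearly independent, so a₁b₁ᵀ and a₂b₂ᵀ must span the same plane of matrices: they are the rank-1 matrices of the form x·S₀ + y·S₁.
det(x·S₀ + y·S₁) is 12·x² − 12·y² = 12·(x − y)(x + y), vanishing at (x:y) = (1:1) and (1:-1).
M₁ = S₀ + S₁ = [[16, 0], [8, 0]] = 8·(2, 1)(1, 0)ᵀ and M₂ = S₀ − S₁ = [[6, 6], [6, 6]] = 6·(1, 1)(1, 1)ᵀ, so take a₁ = (2, 1), b₁ = (1, 0), a₂ = (1, 1), b₂ = (1, 1).
Each slice is an integer combination of E₁ = a₁b₁ᵀ and E₂ = a₂b₂ᵀ: S₀ = 4·E₁ + 3·E₂, S₁ = 4·E₁ − 3·E₂, S₂ = 6·E₂; reading off coefficients, c₁ = (4, 4, 0) and c₂ = (3, -3, 6).
Hence T = (2, 1) ⊗ (1, 0) ⊗ (4, 4, 0) + (1, 1) ⊗ (1, 1) ⊗ (3, -3, 6), so rank(T) ≤ 2.
These bounds meet, so rank(T) = 2.

rank(T) = 2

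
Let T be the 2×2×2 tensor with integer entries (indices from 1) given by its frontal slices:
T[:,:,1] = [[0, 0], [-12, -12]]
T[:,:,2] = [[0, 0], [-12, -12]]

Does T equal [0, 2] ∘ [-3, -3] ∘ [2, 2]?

Reconstruct entrywise from the claimed factors. For example, T[1,2,1] = 0 and Σₗ aₗ[1]bₗ[2]cₗ[1] = (0)·(-3)·(2) = 0; checking all 8 entries, every one matches. The claim holds.

Yes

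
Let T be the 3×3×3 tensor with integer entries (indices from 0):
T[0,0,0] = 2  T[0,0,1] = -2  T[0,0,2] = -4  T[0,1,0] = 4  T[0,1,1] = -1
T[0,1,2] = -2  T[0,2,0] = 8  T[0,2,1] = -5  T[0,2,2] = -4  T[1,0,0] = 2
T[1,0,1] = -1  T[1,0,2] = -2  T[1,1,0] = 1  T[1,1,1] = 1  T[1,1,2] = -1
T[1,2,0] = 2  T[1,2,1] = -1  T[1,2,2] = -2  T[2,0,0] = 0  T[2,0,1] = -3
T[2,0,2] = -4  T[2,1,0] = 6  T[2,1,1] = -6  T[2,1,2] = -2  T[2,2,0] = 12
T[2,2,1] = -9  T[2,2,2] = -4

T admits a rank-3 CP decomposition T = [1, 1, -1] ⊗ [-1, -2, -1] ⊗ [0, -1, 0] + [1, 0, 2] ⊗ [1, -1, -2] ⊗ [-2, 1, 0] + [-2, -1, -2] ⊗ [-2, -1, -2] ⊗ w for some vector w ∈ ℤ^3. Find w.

w = [1, -1, -1]

Subtract the known terms from T to get the rank-1 residual R = [-2, -1, -2] ⊗ [-2, -1, -2] ⊗ w, so R[i,j,k] = a[i]·b[j]·w[k]. Pick indices with nonzero a[0]·b[0] = (-2)·(-2) = 4. Only the fibre through (0,0,·) is needed: R[0,0,:] = T[0,0,:] − Σₗ aₗ[0]bₗ[0]cₗ = [2, -2, -4] − (1)·(-1)·[0, -1, 0] − (1)·(1)·[-2, 1, 0] = [4, -4, -4]. Then w[k] = R[0,0,k] / 4 for each k, giving w = [4, -4, -4] / 4 = [1, -1, -1].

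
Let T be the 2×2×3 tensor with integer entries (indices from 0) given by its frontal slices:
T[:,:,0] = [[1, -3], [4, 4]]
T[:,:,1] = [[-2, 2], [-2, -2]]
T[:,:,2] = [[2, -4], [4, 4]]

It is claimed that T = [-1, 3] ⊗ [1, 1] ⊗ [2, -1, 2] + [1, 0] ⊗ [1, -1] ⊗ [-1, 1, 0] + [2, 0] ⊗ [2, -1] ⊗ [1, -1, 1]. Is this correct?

Reconstruct entry (1,0,0) from the claimed factors: Σₗ aₗ[1]bₗ[0]cₗ[0] = (3)·(1)·(2) + (0)·(1)·(-1) + (0)·(2)·(1) = 6, but T[1,0,0] = 4. The claim is false.

No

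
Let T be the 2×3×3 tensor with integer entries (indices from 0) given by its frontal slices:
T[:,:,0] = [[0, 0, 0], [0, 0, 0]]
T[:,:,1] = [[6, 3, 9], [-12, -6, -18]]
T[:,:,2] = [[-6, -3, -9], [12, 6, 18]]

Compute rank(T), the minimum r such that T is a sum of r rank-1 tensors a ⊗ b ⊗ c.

1

Lower bound: T ≠ 0 (e.g. T[0,0,1] = 6), so rank(T) ≥ 1.
Upper bound: if T = a ⊗ b ⊗ c then every fibre of T is a multiple of the corresponding factor, so read the factors off the fibres through the nonzero entry T[0,0,1] = 6.
The mode-1 fibre T[:,0,1] = [6, -12] gives a = [1, -2] (primitive direction); the mode-2 fibre T[0,:,1] = [6, 3, 9] gives b = [2, 1, 3]; then c[k] = T[0,0,k] / (a[0]·b[0]) = [0, 6, -6] / 2 = [0, 3, -3].
Expanding [1, -2] ⊗ [2, 1, 3] ⊗ [0, 3, -3] reproduces all 18 entries of T, so T = [1, -2] ⊗ [2, 1, 3] ⊗ [0, 3, -3] and rank(T) ≤ 1.
These bounds meet, so rank(T) = 1.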